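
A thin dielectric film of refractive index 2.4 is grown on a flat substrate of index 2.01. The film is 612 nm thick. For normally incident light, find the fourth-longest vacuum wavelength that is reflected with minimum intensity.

734 nm

At the upper boundary (n = 1.0 to n = 2.4) the reflected ray undergoes a half-wave phase shift.
Bottom surface (2.4 → 2.01): reflection off a lower-index medium gives no phase shift.
The two reflections differ by half a wavelength.
With one net inversion, destructive interference in reflection requires 2 n t = m λ.
λ = 2 n t / m. The fourth-longest wavelength is m = 4: λ = 2 × 2.4 × 612 / 4.00 = 734 nm.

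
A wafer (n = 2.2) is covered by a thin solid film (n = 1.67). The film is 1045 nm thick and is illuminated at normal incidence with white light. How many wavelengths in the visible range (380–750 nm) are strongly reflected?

5

Top surface (1.0 → 1.67): reflection off a higher-index medium gives a half-wave phase shift.
At the lower boundary (n = 1.67 to n = 2.2) the reflected ray undergoes a half-wave phase shift.
Zero or two π shifts → no net half-wave offset.
For strong reflection here: 2 n t = m λ.
λ = 2 n t / m = 3490 / m nm.
m=4: 873 nm (IR); m=5: 698 nm (visible); m=6: 582 nm (visible); m=7: 499 nm (visible); m=8: 436 nm (visible); m=9: 388 nm (visible); m=10: 349 nm (UV).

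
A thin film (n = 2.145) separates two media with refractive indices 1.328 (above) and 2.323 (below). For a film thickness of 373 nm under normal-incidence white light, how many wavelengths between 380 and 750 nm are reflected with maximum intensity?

2

At the upper boundary (n = 1.328 to n = 2.145) the reflected ray undergoes a half-wave phase shift.
At the lower boundary (n = 2.145 to n = 2.323) the reflected ray undergoes a half-wave phase shift.
The two reflections carry the same phase change, so no net offset.
For maximum reflection here: 2 n t = m λ.
λ = 2 n t / m = 1600 / m nm.
m=2: 800 nm (IR); m=3: 533 nm (visible); m=4: 400 nm (visible); m=5: 320 nm (UV).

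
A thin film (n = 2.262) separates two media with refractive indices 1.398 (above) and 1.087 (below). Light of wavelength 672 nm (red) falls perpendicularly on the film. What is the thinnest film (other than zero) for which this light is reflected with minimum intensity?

149 nm

Top surface (1.398 → 2.262): reflection off a higher-index medium gives a half-wave phase shift.
Bottom surface (2.262 → 1.087): reflection off a lower-index medium gives no phase shift.
Exactly one π shift → a net half-wave offset.
So the condition for destructive reflection is 2 n t = m λ.
Minimum nonzero at m = 1: t = λ / (2 n) = 672 / (2 × 2.262) = 149 nm.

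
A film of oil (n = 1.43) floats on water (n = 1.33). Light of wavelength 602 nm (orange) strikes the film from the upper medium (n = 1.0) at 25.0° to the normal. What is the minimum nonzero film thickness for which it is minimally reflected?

Ray reflecting at the top interface goes from n = 1.0 toward n = 1.43: a half-wave phase shift.
Ray reflecting at the bottom interface goes from n = 1.43 toward n = 1.33: no phase shift.
Net: one phase inversion between the two reflected rays.
With one net inversion, destructive interference in reflection requires 2 n t cos θ_r = m λ.
Snell's law: 1.0 sin 25.0° = 1.43 sin θ_r → sin θ_r = 0.296, cos θ_r = 0.955.
Minimum nonzero at m = 1: t = λ / (2 n cos θ_r) = 602 / (2 × 1.43 × 0.955) = 220 nm.

220 nm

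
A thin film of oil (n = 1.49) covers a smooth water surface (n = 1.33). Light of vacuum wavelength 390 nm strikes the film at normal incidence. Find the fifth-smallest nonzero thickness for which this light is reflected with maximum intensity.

Ray reflecting at the top interface goes from n = 1.0 toward n = 1.49: a half-wave phase shift.
Ray reflecting at the bottom interface goes from n = 1.49 toward n = 1.33: no phase shift.
The two reflections differ by half a wavelength.
For bright reflection here: 2 n t = (m + ½) λ.
The fifth-smallest nonzero thickness corresponds to m = 4: t = (m + ½) λ / (2 n) = 4.50 × 390 / (2 × 1.49) = 589 nm.

589 nm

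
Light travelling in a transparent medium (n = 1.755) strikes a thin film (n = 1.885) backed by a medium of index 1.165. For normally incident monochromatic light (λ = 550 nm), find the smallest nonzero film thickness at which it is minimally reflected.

Ray reflecting at the top interface goes from n = 1.755 toward n = 1.885: a half-wave phase shift.
At the lower boundary (n = 1.885 to n = 1.165) the reflected ray undergoes no phase shift.
Net: one phase inversion between the two reflected rays.
With one net inversion, destructive interference in reflection requires 2 n t = m λ.
Minimum nonzero at m = 1: t = λ / (2 n) = 550 / (2 × 1.885) = 146 nm.

146 nm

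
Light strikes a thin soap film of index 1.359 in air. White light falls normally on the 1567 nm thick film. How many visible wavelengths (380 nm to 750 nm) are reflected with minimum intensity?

6

Top surface (1.0 → 1.359): reflection off a higher-index medium gives a half-wave phase shift.
Bottom surface (1.359 → 1.0): reflection off a lower-index medium gives no phase shift.
The two reflections differ by half a wavelength.
With one net inversion, destructive interference in reflection requires 2 n t = m λ.
λ = 2 n t / m = 4259 / m nm.
m=5: 852 nm (IR); m=6: 710 nm (visible); m=7: 608 nm (visible); m=8: 532 nm (visible); m=9: 473 nm (visible); m=10: 426 nm (visible); m=11: 387 nm (visible); m=12: 355 nm (UV).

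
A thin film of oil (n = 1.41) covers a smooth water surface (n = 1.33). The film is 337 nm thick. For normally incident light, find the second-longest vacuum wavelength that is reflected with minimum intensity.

Top surface (1.0 → 1.41): reflection off a higher-index medium gives a half-wave phase shift.
Bottom surface (1.41 → 1.33): reflection off a lower-index medium gives no phase shift.
Net: one phase inversion between the two reflected rays.
With one net inversion, destructive interference in reflection requires 2 n t = m λ.
λ = 2 n t / m. The second-longest wavelength is m = 2: λ = 2 × 1.41 × 337 / 2.00 = 475 nm.

475 nm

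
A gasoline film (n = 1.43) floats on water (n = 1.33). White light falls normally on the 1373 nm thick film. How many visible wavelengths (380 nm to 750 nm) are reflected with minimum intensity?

5

Top surface (1.0 → 1.43): reflection off a higher-index medium gives a half-wave phase shift.
Ray reflecting at the bottom interface goes from n = 1.43 toward n = 1.33: no phase shift.
The two reflections differ by half a wavelength.
So the condition for destructive reflection is 2 n t = m λ.
λ = 2 n t / m = 3927 / m nm.
m=5: 785 nm (IR); m=6: 654 nm (visible); m=7: 561 nm (visible); m=8: 491 nm (visible); m=9: 436 nm (visible); m=10: 393 nm (visible); m=11: 357 nm (UV).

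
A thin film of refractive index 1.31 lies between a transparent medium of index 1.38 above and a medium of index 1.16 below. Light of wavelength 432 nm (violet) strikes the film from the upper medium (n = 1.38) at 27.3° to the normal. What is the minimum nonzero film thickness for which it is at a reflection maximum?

Ray reflecting at the top interface goes from n = 1.38 toward n = 1.31: no phase shift.
Ray reflecting at the bottom interface goes from n = 1.31 toward n = 1.16: no phase shift.
The two reflections carry the same phase change, so no net offset.
For bright reflection here: 2 n t cos θ_r = m λ.
Snell's law: 1.38 sin 27.3° = 1.31 sin θ_r → sin θ_r = 0.483, cos θ_r = 0.876.
Minimum nonzero at m = 1: t = λ / (2 n cos θ_r) = 432 / (2 × 1.31 × 0.876) = 188 nm.

188 nm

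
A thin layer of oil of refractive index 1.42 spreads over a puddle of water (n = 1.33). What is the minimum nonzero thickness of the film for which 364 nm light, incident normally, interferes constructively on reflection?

64.1 nm

Top surface (1.0 → 1.42): reflection off a higher-index medium gives a half-wave phase shift.
Ray reflecting at the bottom interface goes from n = 1.42 toward n = 1.33: no phase shift.
Exactly one π shift → a net half-wave offset.
For strong reflection here: 2 n t = (m + ½) λ.
Minimum at m = 0: t = λ / (4 n) = 364 / (4 × 1.42) = 64.1 nm.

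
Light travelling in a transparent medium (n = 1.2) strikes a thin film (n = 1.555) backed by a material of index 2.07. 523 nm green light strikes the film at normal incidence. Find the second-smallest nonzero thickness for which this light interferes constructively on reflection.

Top surface (1.2 → 1.555): reflection off a higher-index medium gives a half-wave phase shift.
Ray reflecting at the bottom interface goes from n = 1.555 toward n = 2.07: a half-wave phase shift.
The two reflections carry the same phase change, so no net offset.
With no net inversion, constructive interference in reflection requires 2 n t = m λ.
The second-smallest nonzero thickness corresponds to m = 2: t = m λ / (2 n) = 2.00 × 523 / (2 × 1.555) = 336 nm.

336 nm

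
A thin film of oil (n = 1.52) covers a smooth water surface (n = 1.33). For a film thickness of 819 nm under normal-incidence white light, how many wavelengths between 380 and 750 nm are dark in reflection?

3

Ray reflecting at the top interface goes from n = 1.0 toward n = 1.52: a half-wave phase shift.
At the lower boundary (n = 1.52 to n = 1.33) the reflected ray undergoes no phase shift.
Net: one phase inversion between the two reflected rays.
With one net inversion, destructive interference in reflection requires 2 n t = m λ.
λ = 2 n t / m = 2490 / m nm.
m=3: 830 nm (IR); m=4: 622 nm (visible); m=5: 498 nm (visible); m=6: 415 nm (visible); m=7: 356 nm (UV).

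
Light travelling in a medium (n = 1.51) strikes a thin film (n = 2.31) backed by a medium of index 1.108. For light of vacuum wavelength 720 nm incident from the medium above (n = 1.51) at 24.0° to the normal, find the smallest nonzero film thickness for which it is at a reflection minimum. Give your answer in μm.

At the upper boundary (n = 1.51 to n = 2.31) the reflected ray undergoes a half-wave phase shift.
Bottom surface (2.31 → 1.108): reflection off a lower-index medium gives no phase shift.
The two reflections differ by half a wavelength.
So the condition for destructive reflection is 2 n t cos θ_r = m λ.
Snell's law: 1.51 sin 24.0° = 2.31 sin θ_r → sin θ_r = 0.266, cos θ_r = 0.964.
Minimum nonzero at m = 1: t = λ / (2 n cos θ_r) = 720 / (2 × 2.31 × 0.964) = 162 nm.

0.162 μm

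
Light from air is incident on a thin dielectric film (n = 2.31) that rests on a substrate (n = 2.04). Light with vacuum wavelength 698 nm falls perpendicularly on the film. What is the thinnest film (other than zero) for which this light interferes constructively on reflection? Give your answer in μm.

At the upper boundary (n = 1.0 to n = 2.31) the reflected ray undergoes a half-wave phase shift.
At the lower boundary (n = 2.31 to n = 2.04) the reflected ray undergoes no phase shift.
Net: one phase inversion between the two reflected rays.
With one net inversion, constructive interference in reflection requires 2 n t = (m + ½) λ.
Minimum at m = 0: t = λ / (4 n) = 698 / (4 × 2.31) = 75.5 nm.

0.0755 μm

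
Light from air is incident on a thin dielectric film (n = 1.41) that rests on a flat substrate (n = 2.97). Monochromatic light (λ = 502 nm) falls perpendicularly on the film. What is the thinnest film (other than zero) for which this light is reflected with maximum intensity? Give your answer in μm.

0.178 μm

Top surface (1.0 → 1.41): reflection off a higher-index medium gives a half-wave phase shift.
Ray reflecting at the bottom interface goes from n = 1.41 toward n = 2.97: a half-wave phase shift.
The two reflections carry the same phase change, so no net offset.
With no net inversion, constructive interference in reflection requires 2 n t = m λ.
Minimum nonzero at m = 1: t = λ / (2 n) = 502 / (2 × 1.41) = 178 nm.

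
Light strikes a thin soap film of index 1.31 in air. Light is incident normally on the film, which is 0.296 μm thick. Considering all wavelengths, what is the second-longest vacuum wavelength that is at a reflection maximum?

Top surface (1.0 → 1.31): reflection off a higher-index medium gives a half-wave phase shift.
Ray reflecting at the bottom interface goes from n = 1.31 toward n = 1.0: no phase shift.
The two reflections differ by half a wavelength.
So the condition for constructive reflection is 2 n t = (m + ½) λ.
λ = 2 n t / (m + ½). The second-longest wavelength is m = 1: λ = 2 × 1.31 × 296 / 1.50 = 517 nm.

517 nm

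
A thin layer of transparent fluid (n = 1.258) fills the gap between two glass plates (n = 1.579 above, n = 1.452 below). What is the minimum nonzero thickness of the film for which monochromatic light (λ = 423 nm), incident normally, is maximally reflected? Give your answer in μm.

0.0841 μm

At the upper boundary (n = 1.579 to n = 1.258) the reflected ray undergoes no phase shift.
Bottom surface (1.258 → 1.452): reflection off a higher-index medium gives a half-wave phase shift.
Exactly one π shift → a net half-wave offset.
With one net inversion, constructive interference in reflection requires 2 n t = (m + ½) λ.
Minimum at m = 0: t = λ / (4 n) = 423 / (4 × 1.258) = 84.1 nm.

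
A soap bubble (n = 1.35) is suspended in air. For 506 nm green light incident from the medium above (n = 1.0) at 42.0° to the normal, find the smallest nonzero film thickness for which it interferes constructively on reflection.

108 nm

At the upper boundary (n = 1.0 to n = 1.35) the reflected ray undergoes a half-wave phase shift.
At the lower boundary (n = 1.35 to n = 1.0) the reflected ray undergoes no phase shift.
The two reflections differ by half a wavelength.
So the condition for constructive reflection is 2 n t cos θ_r = (m + ½) λ.
Snell's law: 1.0 sin 42.0° = 1.35 sin θ_r → sin θ_r = 0.496, cos θ_r = 0.869.
Minimum at m = 0: t = λ / (4 n cos θ_r) = 506 / (4 × 1.35 × 0.869) = 108 nm.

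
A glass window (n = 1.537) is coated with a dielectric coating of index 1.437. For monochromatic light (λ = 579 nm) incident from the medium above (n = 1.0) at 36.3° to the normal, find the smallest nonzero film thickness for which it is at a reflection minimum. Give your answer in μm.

0.111 μm

Ray reflecting at the top interface goes from n = 1.0 toward n = 1.437: a half-wave phase shift.
At the lower boundary (n = 1.437 to n = 1.537) the reflected ray undergoes a half-wave phase shift.
The two reflections carry the same phase change, so no net offset.
So the condition for destructive reflection is 2 n t cos θ_r = (m + ½) λ.
Snell's law: 1.0 sin 36.3° = 1.437 sin θ_r → sin θ_r = 0.412, cos θ_r = 0.911.
Minimum at m = 0: t = λ / (4 n cos θ_r) = 579 / (4 × 1.437 × 0.911) = 111 nm.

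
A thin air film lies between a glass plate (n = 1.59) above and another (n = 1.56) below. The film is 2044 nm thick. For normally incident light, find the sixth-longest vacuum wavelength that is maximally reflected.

Ray reflecting at the top interface goes from n = 1.59 toward n = 1.0: no phase shift.
Bottom surface (1.0 → 1.56): reflection off a higher-index medium gives a half-wave phase shift.
Net: one phase inversion between the two reflected rays.
With one net inversion, constructive interference in reflection requires 2 n t = (m + ½) λ.
λ = 2 n t / (m + ½). The sixth-longest wavelength is m = 5: λ = 2 × 1.0 × 2044 / 5.50 = 743 nm.

743 nm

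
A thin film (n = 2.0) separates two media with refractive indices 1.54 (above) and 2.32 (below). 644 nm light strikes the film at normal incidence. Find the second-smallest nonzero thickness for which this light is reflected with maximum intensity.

322 nm

At the upper boundary (n = 1.54 to n = 2.0) the reflected ray undergoes a half-wave phase shift.
At the lower boundary (n = 2.0 to n = 2.32) the reflected ray undergoes a half-wave phase shift.
Net: no relative phase inversion (both shifts match).
With no net inversion, constructive interference in reflection requires 2 n t = m λ.
The second-smallest nonzero thickness corresponds to m = 2: t = m λ / (2 n) = 2.00 × 644 / (2 × 2.0) = 322 nm.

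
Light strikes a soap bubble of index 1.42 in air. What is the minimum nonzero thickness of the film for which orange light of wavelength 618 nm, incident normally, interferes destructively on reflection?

218 nm

Ray reflecting at the top interface goes from n = 1.0 toward n = 1.42: a half-wave phase shift.
Bottom surface (1.42 → 1.0): reflection off a lower-index medium gives no phase shift.
Exactly one π shift → a net half-wave offset.
With one net inversion, destructive interference in reflection requires 2 n t = m λ.
Minimum nonzero at m = 1: t = λ / (2 n) = 618 / (2 × 1.42) = 218 nm.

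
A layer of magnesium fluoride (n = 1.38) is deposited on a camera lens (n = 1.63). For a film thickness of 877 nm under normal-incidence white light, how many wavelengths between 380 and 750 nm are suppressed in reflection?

3

Ray reflecting at the top interface goes from n = 1.0 toward n = 1.38: a half-wave phase shift.
Ray reflecting at the bottom interface goes from n = 1.38 toward n = 1.63: a half-wave phase shift.
Net: no relative phase inversion (both shifts match).
For weak reflection here: 2 n t = (m + ½) λ.
λ = 2 n t / (m + ½) = 2421 / (m + ½) nm.
m=2: 968 nm (IR); m=3: 692 nm (visible); m=4: 538 nm (visible); m=5: 440 nm (visible); m=6: 372 nm (UV).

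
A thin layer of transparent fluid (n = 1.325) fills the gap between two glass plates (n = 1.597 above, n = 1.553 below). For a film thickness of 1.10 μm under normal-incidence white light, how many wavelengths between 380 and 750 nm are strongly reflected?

Top surface (1.597 → 1.325): reflection off a lower-index medium gives no phase shift.
At the lower boundary (n = 1.325 to n = 1.553) the reflected ray undergoes a half-wave phase shift.
The two reflections differ by half a wavelength.
So the condition for constructive reflection is 2 n t = (m + ½) λ.
λ = 2 n t / (m + ½) = 2915 / (m + ½) nm.
m=3: 833 nm (IR); m=4: 648 nm (visible); m=5: 530 nm (visible); m=6: 448 nm (visible); m=7: 389 nm (visible); m=8: 343 nm (UV).

4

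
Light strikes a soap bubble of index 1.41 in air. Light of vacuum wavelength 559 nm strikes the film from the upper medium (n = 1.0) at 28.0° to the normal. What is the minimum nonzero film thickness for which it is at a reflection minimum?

210 nm

Top surface (1.0 → 1.41): reflection off a higher-index medium gives a half-wave phase shift.
Bottom surface (1.41 → 1.0): reflection off a lower-index medium gives no phase shift.
Net: one phase inversion between the two reflected rays.
For weak reflection here: 2 n t cos θ_r = m λ.
Snell's law: 1.0 sin 28.0° = 1.41 sin θ_r → sin θ_r = 0.333, cos θ_r = 0.943.
Minimum nonzero at m = 1: t = λ / (2 n cos θ_r) = 559 / (2 × 1.41 × 0.943) = 210 nm.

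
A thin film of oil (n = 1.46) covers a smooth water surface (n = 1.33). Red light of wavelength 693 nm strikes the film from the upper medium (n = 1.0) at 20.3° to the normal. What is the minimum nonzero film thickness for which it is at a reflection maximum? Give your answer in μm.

Top surface (1.0 → 1.46): reflection off a higher-index medium gives a half-wave phase shift.
Bottom surface (1.46 → 1.33): reflection off a lower-index medium gives no phase shift.
The two reflections differ by half a wavelength.
For strong reflection here: 2 n t cos θ_r = (m + ½) λ.
Snell's law: 1.0 sin 20.3° = 1.46 sin θ_r → sin θ_r = 0.238, cos θ_r = 0.971.
Minimum at m = 0: t = λ / (4 n cos θ_r) = 693 / (4 × 1.46 × 0.971) = 122 nm.

0.122 μm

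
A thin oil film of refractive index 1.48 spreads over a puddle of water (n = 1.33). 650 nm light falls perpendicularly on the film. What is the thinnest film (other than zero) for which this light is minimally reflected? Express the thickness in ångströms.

At the upper boundary (n = 1.0 to n = 1.48) the reflected ray undergoes a half-wave phase shift.
At the lower boundary (n = 1.48 to n = 1.33) the reflected ray undergoes no phase shift.
Exactly one π shift → a net half-wave offset.
For dark reflection here: 2 n t = m λ.
Minimum nonzero at m = 1: t = λ / (2 n) = 650 / (2 × 1.48) = 220 nm.

2196 Å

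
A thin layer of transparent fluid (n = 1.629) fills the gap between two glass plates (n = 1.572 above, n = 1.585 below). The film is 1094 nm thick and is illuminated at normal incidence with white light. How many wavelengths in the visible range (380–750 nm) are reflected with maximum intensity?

At the upper boundary (n = 1.572 to n = 1.629) the reflected ray undergoes a half-wave phase shift.
At the lower boundary (n = 1.629 to n = 1.585) the reflected ray undergoes no phase shift.
Net: one phase inversion between the two reflected rays.
With one net inversion, constructive interference in reflection requires 2 n t = (m + ½) λ.
λ = 2 n t / (m + ½) = 3564 / (m + ½) nm.
m=4: 792 nm (IR); m=5: 648 nm (visible); m=6: 548 nm (visible); m=7: 475 nm (visible); m=8: 419 nm (visible); m=9: 375 nm (UV).

4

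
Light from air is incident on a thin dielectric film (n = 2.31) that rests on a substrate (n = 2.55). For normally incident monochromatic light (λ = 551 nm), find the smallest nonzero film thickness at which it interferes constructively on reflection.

119 nm

Ray reflecting at the top interface goes from n = 1.0 toward n = 2.31: a half-wave phase shift.
At the lower boundary (n = 2.31 to n = 2.55) the reflected ray undergoes a half-wave phase shift.
The two reflections carry the same phase change, so no net offset.
For strong reflection here: 2 n t = m λ.
Minimum nonzero at m = 1: t = λ / (2 n) = 551 / (2 × 2.31) = 119 nm.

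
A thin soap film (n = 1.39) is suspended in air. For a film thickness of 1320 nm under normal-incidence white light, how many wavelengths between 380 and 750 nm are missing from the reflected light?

5

Ray reflecting at the top interface goes from n = 1.0 toward n = 1.39: a half-wave phase shift.
Ray reflecting at the bottom interface goes from n = 1.39 toward n = 1.0: no phase shift.
Net: one phase inversion between the two reflected rays.
With one net inversion, destructive interference in reflection requires 2 n t = m λ.
λ = 2 n t / m = 3670 / m nm.
m=4: 917 nm (IR); m=5: 734 nm (visible); m=6: 612 nm (visible); m=7: 524 nm (visible); m=8: 459 nm (visible); m=9: 408 nm (visible); m=10: 367 nm (UV).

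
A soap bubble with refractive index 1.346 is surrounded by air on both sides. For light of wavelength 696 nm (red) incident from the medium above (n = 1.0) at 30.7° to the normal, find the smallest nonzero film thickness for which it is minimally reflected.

279 nm

At the upper boundary (n = 1.0 to n = 1.346) the reflected ray undergoes a half-wave phase shift.
Bottom surface (1.346 → 1.0): reflection off a lower-index medium gives no phase shift.
Exactly one π shift → a net half-wave offset.
So the condition for destructive reflection is 2 n t cos θ_r = m λ.
Snell's law: 1.0 sin 30.7° = 1.346 sin θ_r → sin θ_r = 0.379, cos θ_r = 0.925.
Minimum nonzero at m = 1: t = λ / (2 n cos θ_r) = 696 / (2 × 1.346 × 0.925) = 279 nm.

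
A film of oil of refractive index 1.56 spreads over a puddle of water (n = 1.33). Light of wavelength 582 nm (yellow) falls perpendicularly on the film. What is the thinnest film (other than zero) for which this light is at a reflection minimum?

At the upper boundary (n = 1.0 to n = 1.56) the reflected ray undergoes a half-wave phase shift.
Bottom surface (1.56 → 1.33): reflection off a lower-index medium gives no phase shift.
Exactly one π shift → a net half-wave offset.
So the condition for destructive reflection is 2 n t = m λ.
Minimum nonzero at m = 1: t = λ / (2 n) = 582 / (2 × 1.56) = 187 nm.

187 nm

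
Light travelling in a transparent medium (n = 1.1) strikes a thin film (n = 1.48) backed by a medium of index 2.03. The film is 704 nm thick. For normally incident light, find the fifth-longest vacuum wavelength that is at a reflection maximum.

417 nm

At the upper boundary (n = 1.1 to n = 1.48) the reflected ray undergoes a half-wave phase shift.
Ray reflecting at the bottom interface goes from n = 1.48 toward n = 2.03: a half-wave phase shift.
The two reflections carry the same phase change, so no net offset.
With no net inversion, constructive interference in reflection requires 2 n t = m λ.
λ = 2 n t / m. The fifth-longest wavelength is m = 5: λ = 2 × 1.48 × 704 / 5.00 = 417 nm.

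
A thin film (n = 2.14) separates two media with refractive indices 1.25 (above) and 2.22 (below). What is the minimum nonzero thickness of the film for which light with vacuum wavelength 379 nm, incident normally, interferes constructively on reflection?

88.6 nm

At the upper boundary (n = 1.25 to n = 2.14) the reflected ray undergoes a half-wave phase shift.
Ray reflecting at the bottom interface goes from n = 2.14 toward n = 2.22: a half-wave phase shift.
Net: no relative phase inversion (both shifts match).
For maximum reflection here: 2 n t = m λ.
Minimum nonzero at m = 1: t = λ / (2 n) = 379 / (2 × 2.14) = 88.6 nm.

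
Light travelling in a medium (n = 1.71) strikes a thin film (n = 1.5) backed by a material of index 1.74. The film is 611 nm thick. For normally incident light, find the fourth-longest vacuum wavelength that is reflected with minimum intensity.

458 nm

Ray reflecting at the top interface goes from n = 1.71 toward n = 1.5: no phase shift.
Ray reflecting at the bottom interface goes from n = 1.5 toward n = 1.74: a half-wave phase shift.
The two reflections differ by half a wavelength.
So the condition for destructive reflection is 2 n t = m λ.
λ = 2 n t / m. The fourth-longest wavelength is m = 4: λ = 2 × 1.5 × 611 / 4.00 = 458 nm.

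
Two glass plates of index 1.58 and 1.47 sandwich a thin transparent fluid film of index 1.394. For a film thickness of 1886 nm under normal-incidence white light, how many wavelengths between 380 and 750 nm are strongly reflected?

Top surface (1.58 → 1.394): reflection off a lower-index medium gives no phase shift.
Ray reflecting at the bottom interface goes from n = 1.394 toward n = 1.47: a half-wave phase shift.
The two reflections differ by half a wavelength.
For bright reflection here: 2 n t = (m + ½) λ.
λ = 2 n t / (m + ½) = 5258 / (m + ½) nm.
m=6: 809 nm (IR); m=7: 701 nm (visible); m=8: 619 nm (visible); m=9: 553 nm (visible); m=10: 501 nm (visible); m=11: 457 nm (visible); m=12: 421 nm (visible); m=13: 389 nm (visible); m=14: 363 nm (UV).

7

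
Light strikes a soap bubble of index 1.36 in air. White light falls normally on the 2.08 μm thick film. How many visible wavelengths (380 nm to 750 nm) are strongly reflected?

7

At the upper boundary (n = 1.0 to n = 1.36) the reflected ray undergoes a half-wave phase shift.
At the lower boundary (n = 1.36 to n = 1.0) the reflected ray undergoes no phase shift.
Net: one phase inversion between the two reflected rays.
So the condition for constructive reflection is 2 n t = (m + ½) λ.
λ = 2 n t / (m + ½) = 5658 / (m + ½) nm.
m=7: 754 nm (IR); m=8: 666 nm (visible); m=9: 596 nm (visible); m=10: 539 nm (visible); m=11: 492 nm (visible); m=12: 453 nm (visible); m=13: 419 nm (visible); m=14: 390 nm (visible); m=15: 365 nm (UV).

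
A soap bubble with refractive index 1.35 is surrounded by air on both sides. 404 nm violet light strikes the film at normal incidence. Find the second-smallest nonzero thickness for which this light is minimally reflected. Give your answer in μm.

0.299 μm

Top surface (1.0 → 1.35): reflection off a higher-index medium gives a half-wave phase shift.
Bottom surface (1.35 → 1.0): reflection off a lower-index medium gives no phase shift.
The two reflections differ by half a wavelength.
With one net inversion, destructive interference in reflection requires 2 n t = m λ.
The second-smallest nonzero thickness corresponds to m = 2: t = m λ / (2 n) = 2.00 × 404 / (2 × 1.35) = 299 nm.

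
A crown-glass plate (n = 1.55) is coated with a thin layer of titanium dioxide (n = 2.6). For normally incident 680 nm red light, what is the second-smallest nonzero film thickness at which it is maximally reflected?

At the upper boundary (n = 1.0 to n = 2.6) the reflected ray undergoes a half-wave phase shift.
Bottom surface (2.6 → 1.55): reflection off a lower-index medium gives no phase shift.
The two reflections differ by half a wavelength.
For strong reflection here: 2 n t = (m + ½) λ.
The second-smallest nonzero thickness corresponds to m = 1: t = (m + ½) λ / (2 n) = 1.50 × 680 / (2 × 2.6) = 196 nm.

196 nm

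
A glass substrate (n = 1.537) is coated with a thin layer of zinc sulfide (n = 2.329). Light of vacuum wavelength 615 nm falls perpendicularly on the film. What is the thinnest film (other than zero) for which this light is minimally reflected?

Ray reflecting at the top interface goes from n = 1.0 toward n = 2.329: a half-wave phase shift.
Ray reflecting at the bottom interface goes from n = 2.329 toward n = 1.537: no phase shift.
Net: one phase inversion between the two reflected rays.
For minimum reflection here: 2 n t = m λ.
Minimum nonzero at m = 1: t = λ / (2 n) = 615 / (2 × 2.329) = 132 nm.

132 nm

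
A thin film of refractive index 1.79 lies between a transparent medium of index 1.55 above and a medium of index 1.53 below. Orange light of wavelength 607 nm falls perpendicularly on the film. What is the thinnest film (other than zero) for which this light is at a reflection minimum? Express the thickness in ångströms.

Top surface (1.55 → 1.79): reflection off a higher-index medium gives a half-wave phase shift.
Ray reflecting at the bottom interface goes from n = 1.79 toward n = 1.53: no phase shift.
Net: one phase inversion between the two reflected rays.
So the condition for destructive reflection is 2 n t = m λ.
Minimum nonzero at m = 1: t = λ / (2 n) = 607 / (2 × 1.79) = 170 nm.

1696 Å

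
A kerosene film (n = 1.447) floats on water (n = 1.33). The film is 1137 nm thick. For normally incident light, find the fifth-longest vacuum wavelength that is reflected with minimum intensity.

658 nm

Ray reflecting at the top interface goes from n = 1.0 toward n = 1.447: a half-wave phase shift.
Ray reflecting at the bottom interface goes from n = 1.447 toward n = 1.33: no phase shift.
Net: one phase inversion between the two reflected rays.
With one net inversion, destructive interference in reflection requires 2 n t = m λ.
λ = 2 n t / m. The fifth-longest wavelength is m = 5: λ = 2 × 1.447 × 1137 / 5.00 = 658 nm.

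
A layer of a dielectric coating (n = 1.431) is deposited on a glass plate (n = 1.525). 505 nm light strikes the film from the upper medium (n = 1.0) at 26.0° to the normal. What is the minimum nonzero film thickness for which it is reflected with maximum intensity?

185 nm

Ray reflecting at the top interface goes from n = 1.0 toward n = 1.431: a half-wave phase shift.
Ray reflecting at the bottom interface goes from n = 1.431 toward n = 1.525: a half-wave phase shift.
The two reflections carry the same phase change, so no net offset.
For maximum reflection here: 2 n t cos θ_r = m λ.
Snell's law: 1.0 sin 26.0° = 1.431 sin θ_r → sin θ_r = 0.306, cos θ_r = 0.952.
Minimum nonzero at m = 1: t = λ / (2 n cos θ_r) = 505 / (2 × 1.431 × 0.952) = 185 nm.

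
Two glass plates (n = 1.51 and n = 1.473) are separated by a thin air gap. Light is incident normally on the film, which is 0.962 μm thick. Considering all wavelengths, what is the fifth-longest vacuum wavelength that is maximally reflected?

428 nm

Ray reflecting at the top interface goes from n = 1.51 toward n = 1.0: no phase shift.
Bottom surface (1.0 → 1.473): reflection off a higher-index medium gives a half-wave phase shift.
The two reflections differ by half a wavelength.
With one net inversion, constructive interference in reflection requires 2 n t = (m + ½) λ.
λ = 2 n t / (m + ½). The fifth-longest wavelength is m = 4: λ = 2 × 1.0 × 962 / 4.50 = 428 nm.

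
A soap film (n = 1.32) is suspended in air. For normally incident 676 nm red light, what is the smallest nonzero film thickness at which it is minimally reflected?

256 nm

Top surface (1.0 → 1.32): reflection off a higher-index medium gives a half-wave phase shift.
Bottom surface (1.32 → 1.0): reflection off a lower-index medium gives no phase shift.
Net: one phase inversion between the two reflected rays.
For minimum reflection here: 2 n t = m λ.
The smallest nonzero thickness corresponds to m = 1: t = m λ / (2 n) = 1.00 × 676 / (2 × 1.32) = 256 nm.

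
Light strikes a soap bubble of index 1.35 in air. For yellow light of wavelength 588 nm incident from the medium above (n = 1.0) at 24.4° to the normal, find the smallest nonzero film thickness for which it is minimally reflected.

At the upper boundary (n = 1.0 to n = 1.35) the reflected ray undergoes a half-wave phase shift.
Bottom surface (1.35 → 1.0): reflection off a lower-index medium gives no phase shift.
Exactly one π shift → a net half-wave offset.
With one net inversion, destructive interference in reflection requires 2 n t cos θ_r = m λ.
Snell's law: 1.0 sin 24.4° = 1.35 sin θ_r → sin θ_r = 0.306, cos θ_r = 0.952.
Minimum nonzero at m = 1: t = λ / (2 n cos θ_r) = 588 / (2 × 1.35 × 0.952) = 229 nm.

229 nm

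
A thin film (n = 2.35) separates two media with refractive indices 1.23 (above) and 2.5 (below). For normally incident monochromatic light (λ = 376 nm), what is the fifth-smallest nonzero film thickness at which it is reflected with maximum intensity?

400 nm

At the upper boundary (n = 1.23 to n = 2.35) the reflected ray undergoes a half-wave phase shift.
Ray reflecting at the bottom interface goes from n = 2.35 toward n = 2.5: a half-wave phase shift.
Net: no relative phase inversion (both shifts match).
With no net inversion, constructive interference in reflection requires 2 n t = m λ.
The fifth-smallest nonzero thickness corresponds to m = 5: t = m λ / (2 n) = 5.00 × 376 / (2 × 2.35) = 400 nm.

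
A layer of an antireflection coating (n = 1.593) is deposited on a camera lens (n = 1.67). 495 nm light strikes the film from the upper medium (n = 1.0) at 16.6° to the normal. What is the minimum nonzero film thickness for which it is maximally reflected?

158 nm

At the upper boundary (n = 1.0 to n = 1.593) the reflected ray undergoes a half-wave phase shift.
Bottom surface (1.593 → 1.67): reflection off a higher-index medium gives a half-wave phase shift.
Net: no relative phase inversion (both shifts match).
With no net inversion, constructive interference in reflection requires 2 n t cos θ_r = m λ.
Snell's law: 1.0 sin 16.6° = 1.593 sin θ_r → sin θ_r = 0.179, cos θ_r = 0.984.
Minimum nonzero at m = 1: t = λ / (2 n cos θ_r) = 495 / (2 × 1.593 × 0.984) = 158 nm.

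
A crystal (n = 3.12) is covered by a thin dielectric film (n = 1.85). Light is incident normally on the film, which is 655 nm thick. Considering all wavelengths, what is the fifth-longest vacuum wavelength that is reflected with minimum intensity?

At the upper boundary (n = 1.0 to n = 1.85) the reflected ray undergoes a half-wave phase shift.
Ray reflecting at the bottom interface goes from n = 1.85 toward n = 3.12: a half-wave phase shift.
Net: no relative phase inversion (both shifts match).
With no net inversion, destructive interference in reflection requires 2 n t = (m + ½) λ.
λ = 2 n t / (m + ½). The fifth-longest wavelength is m = 4: λ = 2 × 1.85 × 655 / 4.50 = 539 nm.

539 nm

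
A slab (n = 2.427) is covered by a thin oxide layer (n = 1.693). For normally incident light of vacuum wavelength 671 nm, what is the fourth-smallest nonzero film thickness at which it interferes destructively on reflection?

At the upper boundary (n = 1.0 to n = 1.693) the reflected ray undergoes a half-wave phase shift.
Ray reflecting at the bottom interface goes from n = 1.693 toward n = 2.427: a half-wave phase shift.
Net: no relative phase inversion (both shifts match).
So the condition for destructive reflection is 2 n t = (m + ½) λ.
The fourth-smallest nonzero thickness corresponds to m = 3: t = (m + ½) λ / (2 n) = 3.50 × 671 / (2 × 1.693) = 694 nm.

694 nm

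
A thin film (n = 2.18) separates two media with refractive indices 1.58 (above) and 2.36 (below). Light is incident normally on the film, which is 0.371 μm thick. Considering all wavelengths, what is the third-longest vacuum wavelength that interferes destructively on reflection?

At the upper boundary (n = 1.58 to n = 2.18) the reflected ray undergoes a half-wave phase shift.
Bottom surface (2.18 → 2.36): reflection off a higher-index medium gives a half-wave phase shift.
The two reflections carry the same phase change, so no net offset.
With no net inversion, destructive interference in reflection requires 2 n t = (m + ½) λ.
λ = 2 n t / (m + ½). The third-longest wavelength is m = 2: λ = 2 × 2.18 × 371 / 2.50 = 647 nm.

647 nm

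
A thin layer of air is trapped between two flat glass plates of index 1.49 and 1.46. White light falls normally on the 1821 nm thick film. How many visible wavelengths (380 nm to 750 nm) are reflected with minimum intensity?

5

At the upper boundary (n = 1.49 to n = 1.0) the reflected ray undergoes no phase shift.
At the lower boundary (n = 1.0 to n = 1.46) the reflected ray undergoes a half-wave phase shift.
Net: one phase inversion between the two reflected rays.
So the condition for destructive reflection is 2 n t = m λ.
λ = 2 n t / m = 3642 / m nm.
m=4: 911 nm (IR); m=5: 728 nm (visible); m=6: 607 nm (visible); m=7: 520 nm (visible); m=8: 455 nm (visible); m=9: 405 nm (visible); m=10: 364 nm (UV).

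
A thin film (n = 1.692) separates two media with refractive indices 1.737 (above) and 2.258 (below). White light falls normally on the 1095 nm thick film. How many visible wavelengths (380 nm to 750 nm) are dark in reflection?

5

At the upper boundary (n = 1.737 to n = 1.692) the reflected ray undergoes no phase shift.
Bottom surface (1.692 → 2.258): reflection off a higher-index medium gives a half-wave phase shift.
The two reflections differ by half a wavelength.
So the condition for destructive reflection is 2 n t = m λ.
λ = 2 n t / m = 3705 / m nm.
m=4: 926 nm (IR); m=5: 741 nm (visible); m=6: 618 nm (visible); m=7: 529 nm (visible); m=8: 463 nm (visible); m=9: 412 nm (visible); m=10: 371 nm (UV).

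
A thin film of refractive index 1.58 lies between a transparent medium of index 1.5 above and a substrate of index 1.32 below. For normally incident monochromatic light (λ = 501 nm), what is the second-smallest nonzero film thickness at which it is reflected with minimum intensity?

Ray reflecting at the top interface goes from n = 1.5 toward n = 1.58: a half-wave phase shift.
Ray reflecting at the bottom interface goes from n = 1.58 toward n = 1.32: no phase shift.
The two reflections differ by half a wavelength.
For minimum reflection here: 2 n t = m λ.
The second-smallest nonzero thickness corresponds to m = 2: t = m λ / (2 n) = 2.00 × 501 / (2 × 1.58) = 317 nm.

317 nm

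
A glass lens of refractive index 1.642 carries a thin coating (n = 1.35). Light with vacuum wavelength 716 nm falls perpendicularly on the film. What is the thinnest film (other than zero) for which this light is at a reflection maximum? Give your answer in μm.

0.265 μm

At the upper boundary (n = 1.0 to n = 1.35) the reflected ray undergoes a half-wave phase shift.
At the lower boundary (n = 1.35 to n = 1.642) the reflected ray undergoes a half-wave phase shift.
The two reflections carry the same phase change, so no net offset.
So the condition for constructive reflection is 2 n t = m λ.
Minimum nonzero at m = 1: t = λ / (2 n) = 716 / (2 × 1.35) = 265 nm.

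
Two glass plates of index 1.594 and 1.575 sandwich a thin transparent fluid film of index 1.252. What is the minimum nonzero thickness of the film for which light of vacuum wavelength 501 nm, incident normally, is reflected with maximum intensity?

100 nm

Top surface (1.594 → 1.252): reflection off a lower-index medium gives no phase shift.
Ray reflecting at the bottom interface goes from n = 1.252 toward n = 1.575: a half-wave phase shift.
The two reflections differ by half a wavelength.
With one net inversion, constructive interference in reflection requires 2 n t = (m + ½) λ.
Minimum at m = 0: t = λ / (4 n) = 501 / (4 × 1.252) = 100 nm.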